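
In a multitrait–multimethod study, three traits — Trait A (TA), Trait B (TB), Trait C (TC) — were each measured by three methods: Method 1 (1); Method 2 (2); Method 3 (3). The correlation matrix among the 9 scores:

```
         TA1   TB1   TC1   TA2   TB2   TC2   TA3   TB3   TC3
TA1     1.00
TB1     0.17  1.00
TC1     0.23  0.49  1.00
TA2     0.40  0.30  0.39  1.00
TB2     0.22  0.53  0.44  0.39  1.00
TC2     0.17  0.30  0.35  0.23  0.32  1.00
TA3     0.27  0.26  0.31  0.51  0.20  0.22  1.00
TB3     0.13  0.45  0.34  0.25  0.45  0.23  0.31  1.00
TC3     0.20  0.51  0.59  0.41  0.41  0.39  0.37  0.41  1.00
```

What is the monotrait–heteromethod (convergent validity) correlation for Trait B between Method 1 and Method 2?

0.53

Same trait (TB), different methods: r(TB1, TB2) = 0.53.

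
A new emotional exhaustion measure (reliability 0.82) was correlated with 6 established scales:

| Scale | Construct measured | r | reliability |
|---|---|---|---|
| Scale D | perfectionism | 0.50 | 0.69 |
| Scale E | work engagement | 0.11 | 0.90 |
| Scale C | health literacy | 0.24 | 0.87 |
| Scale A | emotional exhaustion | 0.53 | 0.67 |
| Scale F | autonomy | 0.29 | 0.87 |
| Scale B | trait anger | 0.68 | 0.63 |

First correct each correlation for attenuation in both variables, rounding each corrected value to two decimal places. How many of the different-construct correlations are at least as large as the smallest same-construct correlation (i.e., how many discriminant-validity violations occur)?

1

Disattenuated r (r / √(r_scale · r_new)):
  Scale D (disc): 0.50 / √(0.69·0.82) = 0.66
  Scale E (disc): 0.11 / √(0.90·0.82) = 0.13
  Scale C (disc): 0.24 / √(0.87·0.82) = 0.28
  Scale A (conv): 0.53 / √(0.67·0.82) = 0.72
  Scale F (disc): 0.29 / √(0.87·0.82) = 0.34
  Scale B (disc): 0.68 / √(0.63·0.82) = 0.95
Smallest convergent = 0.72. Discriminant values: 0.66, 0.13, 0.28, 0.34, 0.95; count ≥ 0.72 → 1.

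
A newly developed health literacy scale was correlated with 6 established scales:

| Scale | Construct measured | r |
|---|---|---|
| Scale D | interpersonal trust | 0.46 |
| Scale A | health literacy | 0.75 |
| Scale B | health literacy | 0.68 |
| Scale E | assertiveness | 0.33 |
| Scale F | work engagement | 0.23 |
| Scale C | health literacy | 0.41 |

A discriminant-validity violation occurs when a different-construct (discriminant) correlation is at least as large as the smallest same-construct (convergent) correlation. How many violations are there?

1

Convergent (same construct = health literacy): Scale A, Scale B, Scale C.
Smallest convergent = 0.41. Discriminant values: 0.46, 0.33, 0.23; count ≥ 0.41 → 1.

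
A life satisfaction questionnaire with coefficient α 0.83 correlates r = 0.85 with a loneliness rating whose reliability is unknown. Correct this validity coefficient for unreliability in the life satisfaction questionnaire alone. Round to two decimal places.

0.93

Single correction: r_c = r_obs / √r_xx = 0.85 / √0.83 = 0.85 / 0.9110 ≈ 0.93.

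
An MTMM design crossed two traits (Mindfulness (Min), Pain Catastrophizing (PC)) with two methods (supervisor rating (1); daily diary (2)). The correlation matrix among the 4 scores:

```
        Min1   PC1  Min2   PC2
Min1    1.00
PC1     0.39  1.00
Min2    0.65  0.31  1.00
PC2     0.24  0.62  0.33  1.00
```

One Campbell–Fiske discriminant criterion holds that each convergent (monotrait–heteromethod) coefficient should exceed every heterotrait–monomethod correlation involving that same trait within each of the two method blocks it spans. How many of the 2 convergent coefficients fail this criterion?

Checking each validity diagonal entry against its comparison values:
Min (methods 1·2): 0.65 vs {0.39, 0.33} → pass.
PC (methods 1·2): 0.62 vs {0.39, 0.33} → pass.
0 of 2 fail.

0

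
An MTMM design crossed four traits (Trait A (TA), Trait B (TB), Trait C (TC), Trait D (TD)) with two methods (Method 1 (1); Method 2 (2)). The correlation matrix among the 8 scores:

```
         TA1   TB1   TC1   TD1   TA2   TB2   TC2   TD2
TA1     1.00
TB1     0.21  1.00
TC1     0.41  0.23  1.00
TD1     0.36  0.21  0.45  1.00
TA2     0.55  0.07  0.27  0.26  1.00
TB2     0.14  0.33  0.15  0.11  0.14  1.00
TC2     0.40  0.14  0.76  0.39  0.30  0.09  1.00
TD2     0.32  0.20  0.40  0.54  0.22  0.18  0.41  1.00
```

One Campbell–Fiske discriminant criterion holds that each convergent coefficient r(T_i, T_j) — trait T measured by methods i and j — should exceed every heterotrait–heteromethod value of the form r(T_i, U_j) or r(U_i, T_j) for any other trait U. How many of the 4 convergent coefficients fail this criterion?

0

Convergent coefficients and their comparison sets:
TA (methods 1·2): 0.55 vs {0.14, 0.07, 0.40, 0.27, 0.32, 0.26} → pass.
TB (methods 1·2): 0.33 vs {0.07, 0.14, 0.14, 0.15, 0.20, 0.11} → pass.
TC (methods 1·2): 0.76 vs {0.27, 0.40, 0.15, 0.14, 0.40, 0.39} → pass.
TD (methods 1·2): 0.54 vs {0.26, 0.32, 0.11, 0.20, 0.39, 0.40} → pass.
0 of 4 fail.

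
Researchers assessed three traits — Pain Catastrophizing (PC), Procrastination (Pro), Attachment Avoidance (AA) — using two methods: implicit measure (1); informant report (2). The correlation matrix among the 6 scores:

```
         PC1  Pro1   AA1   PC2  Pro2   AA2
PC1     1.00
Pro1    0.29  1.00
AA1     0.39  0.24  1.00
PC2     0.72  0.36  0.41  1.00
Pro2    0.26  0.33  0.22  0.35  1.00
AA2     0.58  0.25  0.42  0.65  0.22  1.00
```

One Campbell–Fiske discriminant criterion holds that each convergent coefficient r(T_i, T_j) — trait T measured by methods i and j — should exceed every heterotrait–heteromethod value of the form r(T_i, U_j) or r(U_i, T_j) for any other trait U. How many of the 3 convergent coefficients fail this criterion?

Each convergent coefficient versus the relevant comparison correlations:
PC (methods 1·2): 0.72 vs {0.26, 0.36, 0.58, 0.41} → pass.
Pro (methods 1·2): 0.33 vs {0.36, 0.26, 0.25, 0.22} → fail.
AA (methods 1·2): 0.42 vs {0.41, 0.58, 0.22, 0.25} → fail.
2 of 3 fail.

2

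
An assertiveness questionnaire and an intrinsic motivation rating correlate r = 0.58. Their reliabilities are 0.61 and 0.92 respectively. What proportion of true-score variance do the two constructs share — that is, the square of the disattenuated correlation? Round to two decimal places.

0.60

Disattenuated r = 0.58 / √(0.61 × 0.92) = 0.58 / 0.7491 = 0.7743.
Shared true-score variance = 0.7743² = 0.5995 ≈ 0.60.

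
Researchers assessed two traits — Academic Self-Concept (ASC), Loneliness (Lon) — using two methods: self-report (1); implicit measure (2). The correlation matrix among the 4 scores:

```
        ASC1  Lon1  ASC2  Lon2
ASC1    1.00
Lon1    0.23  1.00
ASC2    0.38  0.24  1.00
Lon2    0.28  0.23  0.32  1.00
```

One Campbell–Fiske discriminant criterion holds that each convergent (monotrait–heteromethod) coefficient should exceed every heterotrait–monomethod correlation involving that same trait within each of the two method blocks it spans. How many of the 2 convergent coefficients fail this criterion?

1

Each convergent coefficient versus the relevant comparison correlations:
ASC (methods 1·2): 0.38 vs {0.23, 0.32} → pass.
Lon (methods 1·2): 0.23 vs {0.23, 0.32} → fail.
1 of 2 fail.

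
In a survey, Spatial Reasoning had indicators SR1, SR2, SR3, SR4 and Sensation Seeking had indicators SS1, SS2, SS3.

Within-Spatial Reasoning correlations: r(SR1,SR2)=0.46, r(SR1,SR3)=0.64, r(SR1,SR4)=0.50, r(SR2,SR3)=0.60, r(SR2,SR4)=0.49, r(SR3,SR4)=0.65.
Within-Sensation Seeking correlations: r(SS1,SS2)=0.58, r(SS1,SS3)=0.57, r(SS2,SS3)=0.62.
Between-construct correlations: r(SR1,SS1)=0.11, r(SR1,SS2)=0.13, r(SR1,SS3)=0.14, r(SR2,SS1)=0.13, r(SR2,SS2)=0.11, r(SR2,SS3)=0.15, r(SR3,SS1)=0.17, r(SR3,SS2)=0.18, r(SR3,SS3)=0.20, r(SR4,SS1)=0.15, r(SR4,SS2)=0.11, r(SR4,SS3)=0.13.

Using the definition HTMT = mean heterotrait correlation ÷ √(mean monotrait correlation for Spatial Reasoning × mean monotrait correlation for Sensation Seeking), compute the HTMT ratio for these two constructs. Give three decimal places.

Mean between = 1.71/12 = 0.1425.
Mean within-SR = 3.34/6 = 0.5567; mean within-SS = 1.77/3 = 0.5900.
Geometric mean = √(0.5567 × 0.5900) = 0.5731.
HTMT = 0.1425 / 0.5731 = 0.249.

0.249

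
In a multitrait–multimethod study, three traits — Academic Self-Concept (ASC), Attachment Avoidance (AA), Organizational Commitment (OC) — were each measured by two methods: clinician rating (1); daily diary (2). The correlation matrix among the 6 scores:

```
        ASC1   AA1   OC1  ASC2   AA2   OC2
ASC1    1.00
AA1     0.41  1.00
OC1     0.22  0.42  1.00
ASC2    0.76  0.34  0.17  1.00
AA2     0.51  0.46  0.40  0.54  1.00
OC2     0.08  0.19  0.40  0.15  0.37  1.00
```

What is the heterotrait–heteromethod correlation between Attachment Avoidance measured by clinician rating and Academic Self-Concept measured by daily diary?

0.34

Different traits and methods: r(AA1, ASC2) = 0.34.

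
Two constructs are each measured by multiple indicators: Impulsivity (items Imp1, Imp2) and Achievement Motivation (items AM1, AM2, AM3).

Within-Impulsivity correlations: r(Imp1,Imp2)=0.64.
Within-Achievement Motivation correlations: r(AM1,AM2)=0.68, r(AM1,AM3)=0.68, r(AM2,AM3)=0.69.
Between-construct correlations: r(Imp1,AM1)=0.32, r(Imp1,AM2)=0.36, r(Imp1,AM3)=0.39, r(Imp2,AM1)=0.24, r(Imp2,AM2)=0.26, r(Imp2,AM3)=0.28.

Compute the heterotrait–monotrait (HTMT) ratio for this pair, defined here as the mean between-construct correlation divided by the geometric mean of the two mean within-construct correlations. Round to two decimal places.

Between-construct mean = 1.85/6 = 0.3083.
Mean within-Imp = 0.64/1 = 0.6400; mean within-AM = 2.05/3 = 0.6833.
Geometric mean = √(0.6400 × 0.6833) = 0.6613.
HTMT = 0.3083 / 0.6613 = 0.47.

0.47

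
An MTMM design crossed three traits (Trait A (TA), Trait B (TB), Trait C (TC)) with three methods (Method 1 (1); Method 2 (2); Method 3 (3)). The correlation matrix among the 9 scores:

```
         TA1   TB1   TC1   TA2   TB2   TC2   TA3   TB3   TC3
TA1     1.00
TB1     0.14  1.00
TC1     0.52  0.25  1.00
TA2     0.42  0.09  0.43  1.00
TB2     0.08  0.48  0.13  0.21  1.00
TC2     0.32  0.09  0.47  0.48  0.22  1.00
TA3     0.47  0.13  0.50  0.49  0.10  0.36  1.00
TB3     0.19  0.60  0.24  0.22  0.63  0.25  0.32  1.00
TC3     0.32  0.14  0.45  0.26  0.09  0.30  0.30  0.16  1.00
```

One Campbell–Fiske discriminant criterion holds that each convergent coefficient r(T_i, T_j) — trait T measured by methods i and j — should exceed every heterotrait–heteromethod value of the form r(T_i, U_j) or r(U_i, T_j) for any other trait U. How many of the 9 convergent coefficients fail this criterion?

Convergent coefficients and their comparison sets:
TA (methods 1·2): 0.42 vs {0.08, 0.09, 0.32, 0.43} → fail.
TA (methods 1·3): 0.47 vs {0.19, 0.13, 0.32, 0.50} → fail.
TA (methods 2·3): 0.49 vs {0.22, 0.10, 0.26, 0.36} → pass.
TB (methods 1·2): 0.48 vs {0.09, 0.08, 0.09, 0.13} → pass.
TB (methods 1·3): 0.60 vs {0.13, 0.19, 0.14, 0.24} → pass.
TB (methods 2·3): 0.63 vs {0.10, 0.22, 0.09, 0.25} → pass.
TC (methods 1·2): 0.47 vs {0.43, 0.32, 0.13, 0.09} → pass.
TC (methods 1·3): 0.45 vs {0.50, 0.32, 0.24, 0.14} → fail.
TC (methods 2·3): 0.30 vs {0.36, 0.26, 0.25, 0.09} → fail.
4 of 9 fail.

4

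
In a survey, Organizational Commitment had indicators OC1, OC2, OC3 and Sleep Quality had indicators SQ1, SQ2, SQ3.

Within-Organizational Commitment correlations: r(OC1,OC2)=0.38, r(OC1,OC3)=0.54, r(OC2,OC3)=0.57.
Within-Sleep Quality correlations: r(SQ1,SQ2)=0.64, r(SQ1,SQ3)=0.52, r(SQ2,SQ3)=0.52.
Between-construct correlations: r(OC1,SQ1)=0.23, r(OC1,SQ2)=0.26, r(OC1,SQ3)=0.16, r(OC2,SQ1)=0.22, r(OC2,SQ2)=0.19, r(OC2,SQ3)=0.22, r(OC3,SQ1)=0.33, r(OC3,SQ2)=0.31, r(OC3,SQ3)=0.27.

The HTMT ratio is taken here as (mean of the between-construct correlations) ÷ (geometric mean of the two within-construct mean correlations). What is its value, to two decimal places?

0.46

Mean heterotrait r = 2.19/9 = 0.2433.
Mean within-OC = 1.49/3 = 0.4967; mean within-SQ = 1.68/3 = 0.5600.
Geometric mean = √(0.4967 × 0.5600) = 0.5274.
HTMT = 0.2433 / 0.5274 = 0.46.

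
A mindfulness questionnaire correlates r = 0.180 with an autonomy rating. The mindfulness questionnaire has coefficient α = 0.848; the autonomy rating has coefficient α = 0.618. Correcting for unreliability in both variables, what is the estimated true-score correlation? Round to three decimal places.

0.249

r_true = r_obs / √(r_xx · r_yy) = 0.180 / √(0.848 × 0.618) = 0.180 / √0.524064 = 0.180 / 0.7239 ≈ 0.249.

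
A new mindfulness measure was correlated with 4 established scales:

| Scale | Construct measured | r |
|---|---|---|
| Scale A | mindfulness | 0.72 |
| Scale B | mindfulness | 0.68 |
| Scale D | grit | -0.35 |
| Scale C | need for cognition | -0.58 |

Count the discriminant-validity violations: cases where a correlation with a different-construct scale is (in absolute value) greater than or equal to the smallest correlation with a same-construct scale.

0

Convergent (same construct = mindfulness): Scale A, Scale B.
Smallest convergent = 0.68. Discriminant |r|: 0.35, 0.58; count ≥ 0.68 → 0.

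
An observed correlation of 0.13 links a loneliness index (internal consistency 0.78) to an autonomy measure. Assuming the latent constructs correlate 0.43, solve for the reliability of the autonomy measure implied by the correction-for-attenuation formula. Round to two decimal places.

r_true = r_obs / √(r_xx · r_yy) ⇒ 0.43 = 0.13 / √(0.78 · r_yy).
√(0.78 · r_yy) = 0.13 / 0.43 = 0.3023; 0.78 · r_yy = 0.0914; r_yy = 0.0914 / 0.78 ≈ 0.12.

0.12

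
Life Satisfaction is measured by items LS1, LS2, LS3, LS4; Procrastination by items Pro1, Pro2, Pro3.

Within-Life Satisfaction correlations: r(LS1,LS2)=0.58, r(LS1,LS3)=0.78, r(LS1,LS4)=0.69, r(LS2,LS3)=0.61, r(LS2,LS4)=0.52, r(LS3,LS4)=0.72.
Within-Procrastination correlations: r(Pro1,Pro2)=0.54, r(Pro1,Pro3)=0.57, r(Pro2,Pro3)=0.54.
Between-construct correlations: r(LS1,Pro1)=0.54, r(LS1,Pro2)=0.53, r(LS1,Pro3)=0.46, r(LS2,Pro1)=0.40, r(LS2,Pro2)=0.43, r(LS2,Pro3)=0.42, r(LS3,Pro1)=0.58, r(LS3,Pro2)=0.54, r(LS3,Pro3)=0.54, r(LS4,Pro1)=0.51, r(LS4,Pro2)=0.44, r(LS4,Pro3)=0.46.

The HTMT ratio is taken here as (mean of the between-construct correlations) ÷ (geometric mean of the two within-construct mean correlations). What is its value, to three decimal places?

Between-construct mean = 5.85/12 = 0.4875.
Mean within-LS = 3.90/6 = 0.6500; mean within-Pro = 1.65/3 = 0.5500.
Geometric mean = √(0.6500 × 0.5500) = 0.5979.
HTMT = 0.4875 / 0.5979 = 0.815.

0.815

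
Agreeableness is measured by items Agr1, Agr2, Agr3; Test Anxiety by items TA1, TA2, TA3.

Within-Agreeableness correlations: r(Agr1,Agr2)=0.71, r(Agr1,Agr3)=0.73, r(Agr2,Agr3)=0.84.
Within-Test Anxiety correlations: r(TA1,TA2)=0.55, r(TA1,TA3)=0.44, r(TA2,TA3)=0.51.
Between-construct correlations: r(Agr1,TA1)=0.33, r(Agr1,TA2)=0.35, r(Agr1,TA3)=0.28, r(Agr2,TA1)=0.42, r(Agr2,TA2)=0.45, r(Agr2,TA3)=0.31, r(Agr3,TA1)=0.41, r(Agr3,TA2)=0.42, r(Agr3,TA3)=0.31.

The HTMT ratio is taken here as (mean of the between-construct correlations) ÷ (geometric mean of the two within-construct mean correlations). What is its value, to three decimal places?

0.591

Mean between = 3.28/9 = 0.3644.
Mean within-Agr = 2.28/3 = 0.7600; mean within-TA = 1.50/3 = 0.5000.
Geometric mean = √(0.7600 × 0.5000) = 0.6164.
HTMT = 0.3644 / 0.6164 = 0.591.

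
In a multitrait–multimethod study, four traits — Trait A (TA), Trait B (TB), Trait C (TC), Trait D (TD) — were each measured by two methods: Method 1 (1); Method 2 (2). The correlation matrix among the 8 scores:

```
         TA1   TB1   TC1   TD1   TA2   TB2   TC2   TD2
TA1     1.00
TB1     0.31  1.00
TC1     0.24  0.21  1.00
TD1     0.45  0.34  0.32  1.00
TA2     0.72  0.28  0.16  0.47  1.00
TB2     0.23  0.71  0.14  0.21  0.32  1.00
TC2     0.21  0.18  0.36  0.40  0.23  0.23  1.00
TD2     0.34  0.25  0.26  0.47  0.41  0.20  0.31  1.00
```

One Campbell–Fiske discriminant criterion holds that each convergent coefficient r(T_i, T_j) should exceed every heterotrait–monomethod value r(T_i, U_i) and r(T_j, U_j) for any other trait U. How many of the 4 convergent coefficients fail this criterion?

0

Checking each validity diagonal entry against its comparison values:
TA (methods 1·2): 0.72 vs {0.31, 0.32, 0.24, 0.23, 0.45, 0.41} → pass.
TB (methods 1·2): 0.71 vs {0.31, 0.32, 0.21, 0.23, 0.34, 0.20} → pass.
TC (methods 1·2): 0.36 vs {0.24, 0.23, 0.21, 0.23, 0.32, 0.31} → pass.
TD (methods 1·2): 0.47 vs {0.45, 0.41, 0.34, 0.20, 0.32, 0.31} → pass.
0 of 4 fail.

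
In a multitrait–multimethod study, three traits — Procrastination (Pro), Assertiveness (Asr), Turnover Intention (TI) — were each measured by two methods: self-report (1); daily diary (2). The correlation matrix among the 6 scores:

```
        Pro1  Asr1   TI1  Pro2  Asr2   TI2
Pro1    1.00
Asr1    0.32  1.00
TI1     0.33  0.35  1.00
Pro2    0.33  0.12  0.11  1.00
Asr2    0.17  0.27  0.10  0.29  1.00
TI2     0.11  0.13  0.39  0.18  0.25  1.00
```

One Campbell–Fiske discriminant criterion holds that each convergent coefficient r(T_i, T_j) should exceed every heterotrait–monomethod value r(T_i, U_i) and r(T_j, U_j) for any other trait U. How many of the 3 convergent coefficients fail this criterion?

2

Checking each validity diagonal entry against its comparison values:
Pro (methods 1·2): 0.33 vs {0.32, 0.29, 0.33, 0.18} → fail.
Asr (methods 1·2): 0.27 vs {0.32, 0.29, 0.35, 0.25} → fail.
TI (methods 1·2): 0.39 vs {0.33, 0.18, 0.35, 0.25} → pass.
2 of 3 fail.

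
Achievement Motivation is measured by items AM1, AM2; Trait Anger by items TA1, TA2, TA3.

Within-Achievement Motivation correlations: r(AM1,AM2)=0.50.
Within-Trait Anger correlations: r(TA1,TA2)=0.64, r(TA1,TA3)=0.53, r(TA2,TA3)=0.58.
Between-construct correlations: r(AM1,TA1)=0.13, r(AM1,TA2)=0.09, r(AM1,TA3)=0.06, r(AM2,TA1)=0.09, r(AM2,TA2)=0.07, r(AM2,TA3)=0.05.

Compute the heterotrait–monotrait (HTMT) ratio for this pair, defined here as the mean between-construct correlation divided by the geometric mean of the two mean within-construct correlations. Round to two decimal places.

0.15

Between-construct mean = 0.49/6 = 0.0817.
Mean within-AM = 0.50/1 = 0.5000; mean within-TA = 1.75/3 = 0.5833.
Geometric mean = √(0.5000 × 0.5833) = 0.5400.
HTMT = 0.0817 / 0.5400 = 0.15.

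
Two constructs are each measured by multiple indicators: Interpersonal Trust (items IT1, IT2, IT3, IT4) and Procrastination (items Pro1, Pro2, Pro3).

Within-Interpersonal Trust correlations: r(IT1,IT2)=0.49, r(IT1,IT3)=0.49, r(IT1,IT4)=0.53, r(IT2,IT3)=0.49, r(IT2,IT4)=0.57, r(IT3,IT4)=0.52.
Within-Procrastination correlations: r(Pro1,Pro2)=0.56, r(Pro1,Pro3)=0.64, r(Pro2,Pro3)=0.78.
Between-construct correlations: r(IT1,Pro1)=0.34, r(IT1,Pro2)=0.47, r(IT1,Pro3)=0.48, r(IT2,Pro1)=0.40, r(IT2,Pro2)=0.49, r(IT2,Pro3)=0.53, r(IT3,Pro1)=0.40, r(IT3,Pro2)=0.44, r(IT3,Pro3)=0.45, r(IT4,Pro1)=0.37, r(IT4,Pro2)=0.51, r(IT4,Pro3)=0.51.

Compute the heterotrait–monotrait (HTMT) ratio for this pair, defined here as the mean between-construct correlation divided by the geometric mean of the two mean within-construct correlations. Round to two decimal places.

0.77

Mean between = 5.39/12 = 0.4492.
Mean within-IT = 3.09/6 = 0.5150; mean within-Pro = 1.98/3 = 0.6600.
Geometric mean = √(0.5150 × 0.6600) = 0.5830.
HTMT = 0.4492 / 0.5830 = 0.77.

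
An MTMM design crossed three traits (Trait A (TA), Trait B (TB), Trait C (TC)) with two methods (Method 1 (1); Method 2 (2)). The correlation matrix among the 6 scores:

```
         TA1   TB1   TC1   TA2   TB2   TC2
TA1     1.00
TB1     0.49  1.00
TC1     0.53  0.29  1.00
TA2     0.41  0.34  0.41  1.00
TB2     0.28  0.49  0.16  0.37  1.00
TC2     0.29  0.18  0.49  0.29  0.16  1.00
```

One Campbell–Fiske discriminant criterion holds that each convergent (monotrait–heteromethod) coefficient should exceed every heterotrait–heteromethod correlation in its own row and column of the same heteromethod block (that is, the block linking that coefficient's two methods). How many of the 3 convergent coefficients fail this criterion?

1

Checking each validity diagonal entry against its comparison values:
TA (methods 1·2): 0.41 vs {0.28, 0.34, 0.29, 0.41} → fail.
TB (methods 1·2): 0.49 vs {0.34, 0.28, 0.18, 0.16} → pass.
TC (methods 1·2): 0.49 vs {0.41, 0.29, 0.16, 0.18} → pass.
1 of 3 fail.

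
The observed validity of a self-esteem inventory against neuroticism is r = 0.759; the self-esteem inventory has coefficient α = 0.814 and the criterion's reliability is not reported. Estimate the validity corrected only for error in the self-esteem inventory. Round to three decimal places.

0.841

Single correction: r_c = r_obs / √r_xx = 0.759 / √0.814 = 0.759 / 0.9022 ≈ 0.841.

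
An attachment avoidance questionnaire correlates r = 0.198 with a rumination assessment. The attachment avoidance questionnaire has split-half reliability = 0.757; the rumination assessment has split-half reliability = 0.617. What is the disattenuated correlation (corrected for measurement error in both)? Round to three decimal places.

0.290

r_true = r_obs / √(r_xx · r_yy) = 0.198 / √(0.757 × 0.617) = 0.198 / √0.467069 = 0.198 / 0.6834 ≈ 0.290.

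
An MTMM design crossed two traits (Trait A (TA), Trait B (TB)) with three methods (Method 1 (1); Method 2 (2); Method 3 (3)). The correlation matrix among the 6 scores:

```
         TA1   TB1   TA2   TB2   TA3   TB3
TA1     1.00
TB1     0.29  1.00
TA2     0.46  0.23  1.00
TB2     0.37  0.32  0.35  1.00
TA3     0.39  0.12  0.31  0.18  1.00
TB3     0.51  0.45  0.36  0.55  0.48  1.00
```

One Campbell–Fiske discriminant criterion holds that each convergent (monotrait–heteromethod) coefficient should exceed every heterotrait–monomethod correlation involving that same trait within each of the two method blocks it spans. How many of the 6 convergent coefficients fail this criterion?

4

Convergent coefficients and their comparison sets:
TA (methods 1·2): 0.46 vs {0.29, 0.35} → pass.
TA (methods 1·3): 0.39 vs {0.29, 0.48} → fail.
TA (methods 2·3): 0.31 vs {0.35, 0.48} → fail.
TB (methods 1·2): 0.32 vs {0.29, 0.35} → fail.
TB (methods 1·3): 0.45 vs {0.29, 0.48} → fail.
TB (methods 2·3): 0.55 vs {0.35, 0.48} → pass.
4 of 6 fail.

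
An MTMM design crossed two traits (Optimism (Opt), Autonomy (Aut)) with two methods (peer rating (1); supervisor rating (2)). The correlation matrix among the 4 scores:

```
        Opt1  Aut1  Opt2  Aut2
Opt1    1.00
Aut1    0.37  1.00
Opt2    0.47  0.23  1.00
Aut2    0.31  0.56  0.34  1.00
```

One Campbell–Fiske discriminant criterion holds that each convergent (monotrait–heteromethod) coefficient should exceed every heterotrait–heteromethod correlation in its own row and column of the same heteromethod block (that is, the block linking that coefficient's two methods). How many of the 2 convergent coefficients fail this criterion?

0

Convergent coefficients and their comparison sets:
Opt (methods 1·2): 0.47 vs {0.31, 0.23} → pass.
Aut (methods 1·2): 0.56 vs {0.23, 0.31} → pass.
0 of 2 fail.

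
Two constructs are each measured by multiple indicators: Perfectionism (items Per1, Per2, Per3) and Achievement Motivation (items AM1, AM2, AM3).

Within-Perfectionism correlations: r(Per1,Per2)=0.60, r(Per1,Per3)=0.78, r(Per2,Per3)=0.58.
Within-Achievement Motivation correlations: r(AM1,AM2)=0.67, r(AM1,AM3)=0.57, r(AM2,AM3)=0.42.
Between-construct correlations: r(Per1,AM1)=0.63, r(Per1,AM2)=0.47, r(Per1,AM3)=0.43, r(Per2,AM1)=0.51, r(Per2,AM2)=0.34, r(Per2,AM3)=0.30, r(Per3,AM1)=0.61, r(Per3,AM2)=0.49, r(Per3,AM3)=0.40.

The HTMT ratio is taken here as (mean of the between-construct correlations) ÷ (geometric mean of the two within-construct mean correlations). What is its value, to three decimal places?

0.772

Between-construct mean = 4.18/9 = 0.4644.
Mean within-Per = 1.96/3 = 0.6533; mean within-AM = 1.66/3 = 0.5533.
Geometric mean = √(0.6533 × 0.5533) = 0.6012.
HTMT = 0.4644 / 0.6012 = 0.772.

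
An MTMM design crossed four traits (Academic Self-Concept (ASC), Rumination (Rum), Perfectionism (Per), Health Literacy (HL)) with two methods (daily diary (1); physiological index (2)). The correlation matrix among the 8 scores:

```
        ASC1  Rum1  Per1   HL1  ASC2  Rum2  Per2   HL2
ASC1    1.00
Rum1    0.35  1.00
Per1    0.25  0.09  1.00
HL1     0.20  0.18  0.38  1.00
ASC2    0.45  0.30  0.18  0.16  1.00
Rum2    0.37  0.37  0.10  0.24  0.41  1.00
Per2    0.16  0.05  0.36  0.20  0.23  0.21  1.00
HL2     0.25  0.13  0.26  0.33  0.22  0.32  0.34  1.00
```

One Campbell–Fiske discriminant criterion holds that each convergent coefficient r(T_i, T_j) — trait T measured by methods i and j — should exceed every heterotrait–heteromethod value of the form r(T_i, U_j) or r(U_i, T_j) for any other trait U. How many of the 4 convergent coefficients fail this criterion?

Convergent coefficients and their comparison sets:
ASC (methods 1·2): 0.45 vs {0.37, 0.30, 0.16, 0.18, 0.25, 0.16} → pass.
Rum (methods 1·2): 0.37 vs {0.30, 0.37, 0.05, 0.10, 0.13, 0.24} → fail.
Per (methods 1·2): 0.36 vs {0.18, 0.16, 0.10, 0.05, 0.26, 0.20} → pass.
HL (methods 1·2): 0.33 vs {0.16, 0.25, 0.24, 0.13, 0.20, 0.26} → pass.
1 of 4 fail.

1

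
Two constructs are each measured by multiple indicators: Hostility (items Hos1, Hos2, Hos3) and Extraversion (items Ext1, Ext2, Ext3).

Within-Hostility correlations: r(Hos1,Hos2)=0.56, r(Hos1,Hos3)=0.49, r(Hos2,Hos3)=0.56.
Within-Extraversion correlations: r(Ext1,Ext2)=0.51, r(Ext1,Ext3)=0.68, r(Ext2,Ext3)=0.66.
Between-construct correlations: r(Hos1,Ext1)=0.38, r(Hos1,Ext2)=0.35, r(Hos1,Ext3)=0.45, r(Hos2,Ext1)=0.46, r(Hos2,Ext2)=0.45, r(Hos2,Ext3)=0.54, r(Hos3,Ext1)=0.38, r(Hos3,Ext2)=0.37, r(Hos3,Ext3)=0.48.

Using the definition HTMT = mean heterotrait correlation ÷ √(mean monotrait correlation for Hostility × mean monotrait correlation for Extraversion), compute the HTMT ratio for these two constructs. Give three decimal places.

Mean between = 3.86/9 = 0.4289.
Mean within-Hos = 1.61/3 = 0.5367; mean within-Ext = 1.85/3 = 0.6167.
Geometric mean = √(0.5367 × 0.6167) = 0.5753.
HTMT = 0.4289 / 0.5753 = 0.746.

0.746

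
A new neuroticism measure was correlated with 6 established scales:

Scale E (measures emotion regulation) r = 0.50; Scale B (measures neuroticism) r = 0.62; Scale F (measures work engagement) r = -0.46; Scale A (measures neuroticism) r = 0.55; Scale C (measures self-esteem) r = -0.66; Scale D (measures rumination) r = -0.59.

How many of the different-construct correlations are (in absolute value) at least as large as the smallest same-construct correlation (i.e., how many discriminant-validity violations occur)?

Convergent (same construct = neuroticism): Scale B, Scale A.
Smallest convergent = 0.55. Discriminant |r|: 0.50, 0.46, 0.66, 0.59; count ≥ 0.55 → 2.

2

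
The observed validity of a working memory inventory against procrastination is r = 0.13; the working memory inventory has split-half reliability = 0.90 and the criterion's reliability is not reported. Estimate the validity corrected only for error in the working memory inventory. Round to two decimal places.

0.14

Single correction: r_c = r_obs / √r_xx = 0.13 / √0.90 = 0.13 / 0.9487 ≈ 0.14.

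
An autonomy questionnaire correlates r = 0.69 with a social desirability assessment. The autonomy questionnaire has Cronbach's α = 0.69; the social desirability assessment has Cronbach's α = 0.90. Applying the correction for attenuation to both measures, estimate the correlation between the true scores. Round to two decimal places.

0.88

r_true = r_obs / √(r_xx · r_yy) = 0.69 / √(0.69 × 0.90) = 0.69 / √0.6210 = 0.69 / 0.7880 ≈ 0.88.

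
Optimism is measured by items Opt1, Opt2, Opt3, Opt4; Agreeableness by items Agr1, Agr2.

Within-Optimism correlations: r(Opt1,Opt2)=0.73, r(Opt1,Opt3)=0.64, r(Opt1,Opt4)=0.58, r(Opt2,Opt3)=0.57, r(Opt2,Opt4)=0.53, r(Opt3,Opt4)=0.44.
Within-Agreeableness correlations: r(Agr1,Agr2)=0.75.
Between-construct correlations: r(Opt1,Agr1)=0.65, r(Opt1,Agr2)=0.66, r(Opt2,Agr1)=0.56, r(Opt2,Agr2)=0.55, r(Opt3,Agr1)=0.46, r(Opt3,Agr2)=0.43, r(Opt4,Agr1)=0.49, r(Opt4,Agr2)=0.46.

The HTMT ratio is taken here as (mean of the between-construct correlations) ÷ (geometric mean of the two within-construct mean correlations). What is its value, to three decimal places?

0.806

Mean between = 4.26/8 = 0.5325.
Mean within-Opt = 3.49/6 = 0.5817; mean within-Agr = 0.75/1 = 0.7500.
Geometric mean = √(0.5817 × 0.7500) = 0.6605.
HTMT = 0.5325 / 0.6605 = 0.806.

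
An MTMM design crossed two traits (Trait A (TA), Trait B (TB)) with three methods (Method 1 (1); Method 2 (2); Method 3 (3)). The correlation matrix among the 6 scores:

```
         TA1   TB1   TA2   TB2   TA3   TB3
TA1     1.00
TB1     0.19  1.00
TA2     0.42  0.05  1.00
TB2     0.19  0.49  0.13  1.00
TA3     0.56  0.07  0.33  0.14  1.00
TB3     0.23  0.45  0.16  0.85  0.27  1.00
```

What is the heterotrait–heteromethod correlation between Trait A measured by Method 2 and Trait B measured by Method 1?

Different traits and methods: r(TA2, TB1) = 0.05.

0.05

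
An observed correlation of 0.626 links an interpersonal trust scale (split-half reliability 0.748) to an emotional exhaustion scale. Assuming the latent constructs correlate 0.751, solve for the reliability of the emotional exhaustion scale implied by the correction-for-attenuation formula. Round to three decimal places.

0.929

r_true = r_obs / √(r_xx · r_yy) ⇒ 0.751 = 0.626 / √(0.748 · r_yy).
√(0.748 · r_yy) = 0.626 / 0.751 = 0.8336; 0.748 · r_yy = 0.6949; r_yy = 0.6949 / 0.748 ≈ 0.929.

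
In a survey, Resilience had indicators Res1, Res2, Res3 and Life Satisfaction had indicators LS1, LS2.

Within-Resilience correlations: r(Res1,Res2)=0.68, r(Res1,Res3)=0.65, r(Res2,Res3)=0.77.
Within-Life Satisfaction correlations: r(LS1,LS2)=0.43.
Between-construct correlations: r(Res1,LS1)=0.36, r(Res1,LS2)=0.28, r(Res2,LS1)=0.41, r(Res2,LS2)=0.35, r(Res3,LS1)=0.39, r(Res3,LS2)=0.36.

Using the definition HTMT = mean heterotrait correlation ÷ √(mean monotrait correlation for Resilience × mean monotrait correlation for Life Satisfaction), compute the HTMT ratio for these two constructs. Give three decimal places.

0.653

Mean between = 2.15/6 = 0.3583.
Mean within-Res = 2.10/3 = 0.7000; mean within-LS = 0.43/1 = 0.4300.
Geometric mean = √(0.7000 × 0.4300) = 0.5486.
HTMT = 0.3583 / 0.5486 = 0.653.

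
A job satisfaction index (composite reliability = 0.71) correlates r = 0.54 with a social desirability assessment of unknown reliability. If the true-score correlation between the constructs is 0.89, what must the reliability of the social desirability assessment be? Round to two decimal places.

r_true = r_obs / √(r_xx · r_yy) ⇒ 0.89 = 0.54 / √(0.71 · r_yy).
√(0.71 · r_yy) = 0.54 / 0.89 = 0.6067; 0.71 · r_yy = 0.3681; r_yy = 0.3681 / 0.71 ≈ 0.52.

0.52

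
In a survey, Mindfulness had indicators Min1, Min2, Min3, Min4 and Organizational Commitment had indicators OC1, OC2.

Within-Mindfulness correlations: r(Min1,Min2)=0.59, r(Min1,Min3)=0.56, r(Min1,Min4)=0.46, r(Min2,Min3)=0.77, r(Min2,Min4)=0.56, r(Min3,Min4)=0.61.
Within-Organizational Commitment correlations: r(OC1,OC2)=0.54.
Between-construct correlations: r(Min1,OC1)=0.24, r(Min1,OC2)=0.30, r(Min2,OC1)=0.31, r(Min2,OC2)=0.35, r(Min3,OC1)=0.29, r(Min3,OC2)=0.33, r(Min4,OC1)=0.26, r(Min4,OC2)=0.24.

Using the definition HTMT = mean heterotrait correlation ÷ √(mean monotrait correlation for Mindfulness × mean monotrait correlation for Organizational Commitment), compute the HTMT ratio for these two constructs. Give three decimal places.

0.513

Between-construct mean = 2.32/8 = 0.2900.
Mean within-Min = 3.55/6 = 0.5917; mean within-OC = 0.54/1 = 0.5400.
Geometric mean = √(0.5917 × 0.5400) = 0.5653.
HTMT = 0.2900 / 0.5653 = 0.513.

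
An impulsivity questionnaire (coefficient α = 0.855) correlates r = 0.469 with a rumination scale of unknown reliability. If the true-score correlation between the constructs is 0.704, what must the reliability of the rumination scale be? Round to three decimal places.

0.519

r_true = r_obs / √(r_xx · r_yy) ⇒ 0.704 = 0.469 / √(0.855 · r_yy).
√(0.855 · r_yy) = 0.469 / 0.704 = 0.6662; 0.855 · r_yy = 0.4438; r_yy = 0.4438 / 0.855 ≈ 0.519.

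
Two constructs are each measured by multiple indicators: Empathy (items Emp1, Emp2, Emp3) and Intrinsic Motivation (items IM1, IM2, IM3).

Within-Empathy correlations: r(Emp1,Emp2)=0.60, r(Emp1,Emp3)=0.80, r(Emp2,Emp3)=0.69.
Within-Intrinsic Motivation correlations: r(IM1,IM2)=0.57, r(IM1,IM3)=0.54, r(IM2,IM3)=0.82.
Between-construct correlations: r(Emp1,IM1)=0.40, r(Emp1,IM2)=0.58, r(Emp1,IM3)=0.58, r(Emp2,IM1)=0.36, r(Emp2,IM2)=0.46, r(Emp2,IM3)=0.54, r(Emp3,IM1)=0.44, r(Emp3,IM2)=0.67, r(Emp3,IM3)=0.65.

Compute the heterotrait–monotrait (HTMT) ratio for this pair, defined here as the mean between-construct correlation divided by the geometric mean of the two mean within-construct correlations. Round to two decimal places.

0.78

Mean between = 4.68/9 = 0.5200.
Mean within-Emp = 2.09/3 = 0.6967; mean within-IM = 1.93/3 = 0.6433.
Geometric mean = √(0.6967 × 0.6433) = 0.6695.
HTMT = 0.5200 / 0.6695 = 0.78.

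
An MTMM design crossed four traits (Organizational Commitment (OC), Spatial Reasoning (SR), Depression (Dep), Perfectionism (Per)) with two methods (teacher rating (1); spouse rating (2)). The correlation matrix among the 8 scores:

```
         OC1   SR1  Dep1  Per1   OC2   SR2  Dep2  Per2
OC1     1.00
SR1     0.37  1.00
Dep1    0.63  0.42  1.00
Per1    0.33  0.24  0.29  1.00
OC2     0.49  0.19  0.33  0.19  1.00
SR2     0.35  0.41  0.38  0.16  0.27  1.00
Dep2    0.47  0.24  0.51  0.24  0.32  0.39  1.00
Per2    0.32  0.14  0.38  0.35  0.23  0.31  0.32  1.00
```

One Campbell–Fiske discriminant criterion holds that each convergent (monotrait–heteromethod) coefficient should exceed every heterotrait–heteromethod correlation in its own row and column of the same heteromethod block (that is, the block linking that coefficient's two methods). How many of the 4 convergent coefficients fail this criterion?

1

Convergent coefficients and their comparison sets:
OC (methods 1·2): 0.49 vs {0.35, 0.19, 0.47, 0.33, 0.32, 0.19} → pass.
SR (methods 1·2): 0.41 vs {0.19, 0.35, 0.24, 0.38, 0.14, 0.16} → pass.
Dep (methods 1·2): 0.51 vs {0.33, 0.47, 0.38, 0.24, 0.38, 0.24} → pass.
Per (methods 1·2): 0.35 vs {0.19, 0.32, 0.16, 0.14, 0.24, 0.38} → fail.
1 of 4 fail.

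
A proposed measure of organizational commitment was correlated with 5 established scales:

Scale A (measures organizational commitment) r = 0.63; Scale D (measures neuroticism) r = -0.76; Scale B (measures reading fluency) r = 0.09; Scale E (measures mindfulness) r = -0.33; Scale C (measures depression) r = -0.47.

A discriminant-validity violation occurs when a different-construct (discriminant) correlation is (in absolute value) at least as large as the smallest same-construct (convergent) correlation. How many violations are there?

Convergent (same construct = organizational commitment): Scale A.
Smallest convergent = 0.63. Discriminant |r|: 0.76, 0.09, 0.33, 0.47; count ≥ 0.63 → 1.

1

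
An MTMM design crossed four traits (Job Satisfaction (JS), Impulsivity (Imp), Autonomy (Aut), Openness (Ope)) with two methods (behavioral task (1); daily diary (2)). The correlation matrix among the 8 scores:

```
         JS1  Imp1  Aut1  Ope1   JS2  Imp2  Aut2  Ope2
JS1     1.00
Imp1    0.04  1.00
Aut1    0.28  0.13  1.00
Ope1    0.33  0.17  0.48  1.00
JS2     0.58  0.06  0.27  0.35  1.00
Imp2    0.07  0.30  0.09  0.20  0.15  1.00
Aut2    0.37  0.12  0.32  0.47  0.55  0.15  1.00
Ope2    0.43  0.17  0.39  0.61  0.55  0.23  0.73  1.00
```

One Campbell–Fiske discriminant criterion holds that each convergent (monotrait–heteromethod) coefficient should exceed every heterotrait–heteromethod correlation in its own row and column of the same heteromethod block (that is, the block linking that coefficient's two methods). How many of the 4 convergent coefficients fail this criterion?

Checking each validity diagonal entry against its comparison values:
JS (methods 1·2): 0.58 vs {0.07, 0.06, 0.37, 0.27, 0.43, 0.35} → pass.
Imp (methods 1·2): 0.30 vs {0.06, 0.07, 0.12, 0.09, 0.17, 0.20} → pass.
Aut (methods 1·2): 0.32 vs {0.27, 0.37, 0.09, 0.12, 0.39, 0.47} → fail.
Ope (methods 1·2): 0.61 vs {0.35, 0.43, 0.20, 0.17, 0.47, 0.39} → pass.
1 of 4 fail.

1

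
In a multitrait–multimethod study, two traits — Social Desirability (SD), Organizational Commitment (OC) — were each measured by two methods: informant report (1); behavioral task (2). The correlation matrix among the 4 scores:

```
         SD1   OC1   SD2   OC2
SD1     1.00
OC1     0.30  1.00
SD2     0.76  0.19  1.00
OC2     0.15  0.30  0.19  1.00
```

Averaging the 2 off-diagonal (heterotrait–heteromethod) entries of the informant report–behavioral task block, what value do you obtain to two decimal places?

HTHM values (method 1 × method 2): 0.15, 0.19; mean = 0.34/2 = 0.17.

0.17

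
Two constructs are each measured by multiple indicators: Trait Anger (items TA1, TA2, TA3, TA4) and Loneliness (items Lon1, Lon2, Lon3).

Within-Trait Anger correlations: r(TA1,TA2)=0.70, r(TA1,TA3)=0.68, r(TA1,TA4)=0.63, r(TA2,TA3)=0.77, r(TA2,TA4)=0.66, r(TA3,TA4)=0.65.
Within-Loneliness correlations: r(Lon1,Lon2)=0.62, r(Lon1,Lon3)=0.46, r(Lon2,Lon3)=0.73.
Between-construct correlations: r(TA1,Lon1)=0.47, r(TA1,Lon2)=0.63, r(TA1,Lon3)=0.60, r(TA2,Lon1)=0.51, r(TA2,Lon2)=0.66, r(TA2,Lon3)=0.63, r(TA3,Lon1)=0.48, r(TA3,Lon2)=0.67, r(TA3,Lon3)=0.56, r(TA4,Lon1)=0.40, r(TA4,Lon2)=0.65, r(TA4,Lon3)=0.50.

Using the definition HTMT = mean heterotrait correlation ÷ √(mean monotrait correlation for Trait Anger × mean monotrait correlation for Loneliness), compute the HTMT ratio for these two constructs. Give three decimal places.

Mean between = 6.76/12 = 0.5633.
Mean within-TA = 4.09/6 = 0.6817; mean within-Lon = 1.81/3 = 0.6033.
Geometric mean = √(0.6817 × 0.6033) = 0.6413.
HTMT = 0.5633 / 0.6413 = 0.878.

0.878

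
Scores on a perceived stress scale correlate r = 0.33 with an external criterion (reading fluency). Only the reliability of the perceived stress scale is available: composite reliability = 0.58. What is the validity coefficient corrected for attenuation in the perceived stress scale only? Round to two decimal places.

Single correction: r_c = r_obs / √r_xx = 0.33 / √0.58 = 0.33 / 0.7616 ≈ 0.43.

0.43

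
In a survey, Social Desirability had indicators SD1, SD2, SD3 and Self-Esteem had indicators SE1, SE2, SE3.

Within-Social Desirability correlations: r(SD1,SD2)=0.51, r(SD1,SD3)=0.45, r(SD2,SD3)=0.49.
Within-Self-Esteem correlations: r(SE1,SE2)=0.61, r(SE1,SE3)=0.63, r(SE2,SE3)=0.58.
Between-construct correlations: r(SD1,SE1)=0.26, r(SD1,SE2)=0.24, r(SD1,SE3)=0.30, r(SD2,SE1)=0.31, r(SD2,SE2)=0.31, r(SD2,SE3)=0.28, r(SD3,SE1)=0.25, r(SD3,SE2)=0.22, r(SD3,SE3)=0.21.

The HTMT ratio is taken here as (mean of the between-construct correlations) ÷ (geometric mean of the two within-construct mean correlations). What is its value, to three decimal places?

Mean heterotrait r = 2.38/9 = 0.2644.
Mean within-SD = 1.45/3 = 0.4833; mean within-SE = 1.82/3 = 0.6067.
Geometric mean = √(0.4833 × 0.6067) = 0.5415.
HTMT = 0.2644 / 0.5415 = 0.488.

0.488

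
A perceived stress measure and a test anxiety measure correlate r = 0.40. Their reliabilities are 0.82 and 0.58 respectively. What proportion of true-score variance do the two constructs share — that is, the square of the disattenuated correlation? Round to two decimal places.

0.34

Disattenuated r = 0.40 / √(0.82 × 0.58) = 0.40 / 0.6896 = 0.5800.
Shared true-score variance = 0.5800² = 0.3364 ≈ 0.34.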